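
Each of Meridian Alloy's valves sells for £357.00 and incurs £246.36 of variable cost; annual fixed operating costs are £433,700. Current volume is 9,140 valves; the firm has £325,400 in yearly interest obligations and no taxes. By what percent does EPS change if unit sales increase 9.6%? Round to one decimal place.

+38.5%

Contribution at this volume is 9,140 × £110.64 = £1,011,249.60.
Subtracting fixed costs: EBIT = £1,011,249.60 − £433,700 = £577,549.60.
After interest of £325,400.00, pre-tax earnings = £252,149.60.
DCL = total CM / (EBIT − I) = £1,011,249.60 / £252,149.60 = 4.0105.
EPS therefore changes by 4.0105 × (+9.6%) = +38.5%.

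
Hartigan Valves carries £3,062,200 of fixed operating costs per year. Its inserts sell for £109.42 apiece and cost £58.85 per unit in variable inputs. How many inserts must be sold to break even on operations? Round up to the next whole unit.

Contribution margin per unit = £109.42 − £58.85 = £50.57.
Break-even volume = fixed costs ÷ CM per unit = £3,062,200 ÷ £50.57 = 60,553.69, so 60,554 inserts.

60,554 inserts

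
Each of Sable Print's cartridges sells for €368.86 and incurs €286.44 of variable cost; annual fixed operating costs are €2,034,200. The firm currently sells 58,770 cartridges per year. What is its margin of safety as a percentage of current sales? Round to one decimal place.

Contribution margin per unit = €368.86 − €286.44 = €82.42. Break-even units = €2,034,200 ÷ €82.42 = 24,680.90; break-even revenue = 24,680.90 × €368.86 = €9,103,797.77.
Current sales = 58,770 × €368.86 = €21,677,902.20.
Margin of safety = (€21,677,902.20 − €9,103,797.77) ÷ €21,677,902.20 = 58.0%.

58.0%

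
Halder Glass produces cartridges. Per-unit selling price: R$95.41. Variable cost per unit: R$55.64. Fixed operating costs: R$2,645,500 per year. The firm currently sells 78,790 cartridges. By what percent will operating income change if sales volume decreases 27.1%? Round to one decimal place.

At 78,790 units, contribution = 78,790 × R$39.77 = R$3,133,478.30.
Subtracting fixed costs: EBIT = R$3,133,478.30 − R$2,645,500 = R$487,978.30.
Degree of operating leverage = R$3,133,478.30 / R$487,978.30 = 6.4213.
So EBIT moves 6.4213 × (-27.1%) = -174.0%.

-174.0%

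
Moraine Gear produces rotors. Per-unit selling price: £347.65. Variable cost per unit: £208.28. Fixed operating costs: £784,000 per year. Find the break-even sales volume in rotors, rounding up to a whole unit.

5,626 rotors

Each unit contributes £347.65 − £208.28 = £139.37.
Break-even Q = £784,000 / £139.37 = 5,625.31 → 5,626 rotors.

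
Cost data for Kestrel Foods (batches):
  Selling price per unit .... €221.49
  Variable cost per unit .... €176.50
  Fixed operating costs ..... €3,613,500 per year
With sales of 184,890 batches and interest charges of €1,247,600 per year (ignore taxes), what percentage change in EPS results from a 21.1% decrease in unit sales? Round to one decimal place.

-50.8%

Total contribution margin = 184,890 × €44.99 = €8,318,201.10.
EBIT = €8,318,201.10 − €3,613,500 = €4,704,701.10.
After interest of €1,247,600.00, pre-tax earnings = €3,457,101.10.
DCL = total CM / (EBIT − I) = €8,318,201.10 / €3,457,101.10 = 2.4061.
EPS therefore changes by 2.4061 × (-21.1%) = -50.8%.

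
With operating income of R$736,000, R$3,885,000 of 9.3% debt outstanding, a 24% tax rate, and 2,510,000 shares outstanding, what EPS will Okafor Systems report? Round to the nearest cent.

Interest = R$361,305.00, so EBT = R$736,000 − R$361,305.00 = R$374,695.00.
Net income = R$374,695.00 × (1 − 0.24) = R$284,768.20.
Per share: R$284,768.20 / 2,510,000 shares = R$0.11.

R$0.11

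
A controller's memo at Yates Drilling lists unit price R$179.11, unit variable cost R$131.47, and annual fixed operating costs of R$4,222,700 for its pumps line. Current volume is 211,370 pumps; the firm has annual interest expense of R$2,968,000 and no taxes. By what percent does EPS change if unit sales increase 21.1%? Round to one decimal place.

+73.8%

At 211,370 units, contribution = 211,370 × R$47.64 = R$10,069,666.80.
Subtracting fixed costs: EBIT = R$10,069,666.80 − R$4,222,700 = R$5,846,966.80.
After interest of R$2,968,000.00, pre-tax earnings = R$2,878,966.80.
DCL = total CM / (EBIT − I) = R$10,069,666.80 / R$2,878,966.80 = 3.4977.
%ΔEPS = DCL × %ΔSales = 3.4977 × +21.1% = +73.8%.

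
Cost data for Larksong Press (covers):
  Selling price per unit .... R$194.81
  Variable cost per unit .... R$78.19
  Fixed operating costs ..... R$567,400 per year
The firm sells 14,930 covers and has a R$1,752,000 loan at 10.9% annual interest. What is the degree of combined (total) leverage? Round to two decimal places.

1.77

Total contribution margin = 14,930 × R$116.62 = R$1,741,136.60.
Subtracting fixed costs: EBIT = R$1,741,136.60 − R$567,400 = R$1,173,736.60. Interest = R$190,968.00.
DOL = R$1,741,136.60 ÷ R$1,173,736.60 = 1.4834; DFL = R$1,173,736.60 ÷ R$982,768.60 = 1.1943.
Combined leverage = 1.4834 × 1.1943 = 1.7716.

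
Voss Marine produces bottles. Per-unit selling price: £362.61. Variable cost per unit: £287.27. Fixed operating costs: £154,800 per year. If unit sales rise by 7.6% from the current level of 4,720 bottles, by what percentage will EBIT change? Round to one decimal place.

Contribution at this volume is 4,720 × £75.34 = £355,604.80.
EBIT = £355,604.80 − £154,800 = £200,804.80.
Degree of operating leverage = £355,604.80 / £200,804.80 = 1.7709.
%ΔEBIT = DOL × %ΔSales = 1.7709 × +7.6% = +13.5%.

+13.5%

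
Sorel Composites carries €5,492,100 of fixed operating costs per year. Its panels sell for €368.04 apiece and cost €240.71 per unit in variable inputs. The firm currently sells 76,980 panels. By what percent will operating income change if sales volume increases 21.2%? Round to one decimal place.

+48.2%

Total contribution margin = 76,980 × €127.33 = €9,801,863.40.
Subtracting fixed costs: EBIT = €9,801,863.40 − €5,492,100 = €4,309,763.40.
DOL = contribution ÷ EBIT = €9,801,863.40 ÷ €4,309,763.40 = 2.2743.
%ΔEBIT = DOL × %ΔSales = 2.2743 × +21.2% = +48.2%.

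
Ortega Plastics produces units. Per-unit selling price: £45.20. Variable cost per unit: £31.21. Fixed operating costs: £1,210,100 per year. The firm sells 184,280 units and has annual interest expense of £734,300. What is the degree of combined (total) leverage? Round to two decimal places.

4.07

At 184,280 units, contribution = 184,280 × £13.99 = £2,578,077.20.
Operating income = contribution − fixed costs = £2,578,077.20 − £1,210,100 = £1,367,977.20. Interest = £734,300.00, so EBIT − I = £633,677.20.
Degree of total leverage = total CM / (EBIT − interest) = £2,578,077.20 / £633,677.20 = 4.0684.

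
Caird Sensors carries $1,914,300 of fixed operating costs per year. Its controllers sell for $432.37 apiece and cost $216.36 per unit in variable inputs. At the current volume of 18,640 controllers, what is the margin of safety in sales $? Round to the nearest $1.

$4,227,675

Each unit contributes $432.37 − $216.36 = $216.01. Break-even units = $1,914,300 ÷ $216.01 = 8,862.09; break-even revenue = 8,862.09 × $432.37 = $3,831,701.73.
Actual sales revenue = 18,640 × $432.37 = $8,059,376.80.
Margin of safety = $8,059,376.80 − $3,831,701.73 = $4,227,675.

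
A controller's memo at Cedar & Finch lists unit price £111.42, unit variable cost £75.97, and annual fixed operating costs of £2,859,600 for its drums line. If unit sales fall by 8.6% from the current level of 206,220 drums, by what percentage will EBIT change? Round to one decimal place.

-14.1%

Contribution at this volume is 206,220 × £35.45 = £7,310,499.00.
Operating income = contribution − fixed costs = £7,310,499.00 − £2,859,600 = £4,450,899.00.
So DOL = total CM / EBIT = £7,310,499.00 / £4,450,899.00 = 1.6425.
So EBIT moves 1.6425 × (-8.6%) = -14.1%.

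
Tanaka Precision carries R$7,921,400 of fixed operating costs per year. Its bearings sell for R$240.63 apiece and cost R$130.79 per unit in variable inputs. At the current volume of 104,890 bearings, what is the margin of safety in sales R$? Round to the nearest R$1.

R$7,886,016

Each unit contributes R$240.63 − R$130.79 = R$109.84. Break-even units = R$7,921,400 ÷ R$109.84 = 72,117.63; break-even revenue = 72,117.63 × R$240.63 = R$17,353,664.26.
Current sales = 104,890 × R$240.63 = R$25,239,680.70.
Margin of safety = R$25,239,680.70 − R$17,353,664.26 = R$7,886,016.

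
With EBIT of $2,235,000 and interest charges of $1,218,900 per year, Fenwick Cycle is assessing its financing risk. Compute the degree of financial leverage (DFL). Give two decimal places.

2.20

Interest = $1,218,900.00.
Degree of financial leverage = EBIT / (EBIT − interest) = $2,235,000 / $1,016,100.00 = 2.1996.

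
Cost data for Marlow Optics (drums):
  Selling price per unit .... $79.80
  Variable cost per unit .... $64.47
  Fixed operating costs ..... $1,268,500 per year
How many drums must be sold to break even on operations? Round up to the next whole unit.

82,747 drums

Contribution margin per unit = $79.80 − $64.47 = $15.33.
Break-even volume = fixed costs ÷ CM per unit = $1,268,500 ÷ $15.33 = 82,746.25, so 82,747 drums.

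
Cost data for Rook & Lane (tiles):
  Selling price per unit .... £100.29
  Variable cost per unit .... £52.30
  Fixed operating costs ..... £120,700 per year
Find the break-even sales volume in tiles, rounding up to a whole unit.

2,516 tiles

Unit CM = price − variable cost = £100.29 − £52.30 = £47.99.
Break-even Q = £120,700 / £47.99 = 2,515.11 → 2,516 tiles.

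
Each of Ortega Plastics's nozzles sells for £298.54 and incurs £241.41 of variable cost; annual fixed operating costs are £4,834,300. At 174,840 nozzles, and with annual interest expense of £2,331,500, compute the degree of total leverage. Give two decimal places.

3.54

At 174,840 units, contribution = 174,840 × £57.13 = £9,988,609.20.
Operating income = contribution − fixed costs = £9,988,609.20 − £4,834,300 = £5,154,309.20. Interest = £2,331,500.00, so EBIT − I = £2,822,809.20.
Degree of total leverage = total CM / (EBIT − interest) = £9,988,609.20 / £2,822,809.20 = 3.5385.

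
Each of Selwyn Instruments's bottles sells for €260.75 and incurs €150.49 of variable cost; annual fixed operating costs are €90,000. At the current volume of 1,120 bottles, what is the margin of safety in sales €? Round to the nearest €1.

Each unit contributes €260.75 − €150.49 = €110.26. Break-even units = €90,000 ÷ €110.26 = 816.25; break-even revenue = 816.25 × €260.75 = €212,837.84.
Actual sales revenue = 1,120 × €260.75 = €292,040.00.
Margin of safety = €292,040.00 − €212,837.84 = €79,202.

€79,202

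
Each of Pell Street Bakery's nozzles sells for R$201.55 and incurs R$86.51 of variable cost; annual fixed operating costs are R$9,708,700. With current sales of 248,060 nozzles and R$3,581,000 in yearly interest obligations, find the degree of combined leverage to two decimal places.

Total contribution margin = 248,060 × R$115.04 = R$28,536,822.40.
EBIT = R$28,536,822.40 − R$9,708,700 = R$18,828,122.40. Interest = R$3,581,000.00.
DOL = R$28,536,822.40 ÷ R$18,828,122.40 = 1.5156; DFL = R$18,828,122.40 ÷ R$15,247,122.40 = 1.2349.
DCL = DOL × DFL = 1.5156 × 1.2349 = 1.8716.

1.87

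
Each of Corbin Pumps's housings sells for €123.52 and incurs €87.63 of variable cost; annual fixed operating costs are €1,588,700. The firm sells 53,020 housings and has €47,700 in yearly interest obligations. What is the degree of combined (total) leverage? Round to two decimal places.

7.14

Total contribution margin = 53,020 × €35.89 = €1,902,887.80.
Operating income = contribution − fixed costs = €1,902,887.80 − €1,588,700 = €314,187.80. Interest = €47,700.00, so EBIT − I = €266,487.80.
Degree of total leverage = total CM / (EBIT − interest) = €1,902,887.80 / €266,487.80 = 7.1406.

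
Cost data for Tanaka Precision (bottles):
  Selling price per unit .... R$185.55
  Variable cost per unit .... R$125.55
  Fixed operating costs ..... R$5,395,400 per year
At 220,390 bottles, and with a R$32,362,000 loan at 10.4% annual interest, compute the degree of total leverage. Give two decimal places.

2.96

Total contribution margin = 220,390 × R$60.00 = R$13,223,400.00.
Subtracting fixed costs: EBIT = R$13,223,400.00 − R$5,395,400 = R$7,828,000.00. Interest = R$3,365,648.00, so EBIT − I = R$4,462,352.00.
DCL = contribution ÷ (EBIT − I) = R$13,223,400.00 ÷ R$4,462,352.00 = 2.9633.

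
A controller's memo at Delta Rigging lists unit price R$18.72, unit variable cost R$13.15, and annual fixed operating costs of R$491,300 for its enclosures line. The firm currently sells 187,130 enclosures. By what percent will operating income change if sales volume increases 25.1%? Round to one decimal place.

+47.5%

At 187,130 units, contribution = 187,130 × R$5.57 = R$1,042,314.10.
EBIT = R$1,042,314.10 − R$491,300 = R$551,014.10.
Degree of operating leverage = R$1,042,314.10 / R$551,014.10 = 1.8916.
Operating income changes by 1.8916 × +25.1% = +47.5%.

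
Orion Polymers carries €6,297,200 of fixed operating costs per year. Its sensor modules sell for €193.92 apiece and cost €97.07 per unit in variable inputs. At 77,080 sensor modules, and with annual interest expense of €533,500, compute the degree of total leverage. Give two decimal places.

Total contribution margin = 77,080 × €96.85 = €7,465,198.00.
Subtracting fixed costs: EBIT = €7,465,198.00 − €6,297,200 = €1,167,998.00. Interest = €533,500.00.
DOL = €7,465,198.00 ÷ €1,167,998.00 = 6.3914; DFL = €1,167,998.00 ÷ €634,498.00 = 1.8408.
DCL = DOL × DFL = 6.3914 × 1.8408 = 11.7653.

11.77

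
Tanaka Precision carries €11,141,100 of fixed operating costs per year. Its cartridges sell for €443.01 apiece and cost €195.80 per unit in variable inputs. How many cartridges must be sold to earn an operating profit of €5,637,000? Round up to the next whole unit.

Unit CM = price − variable cost = €443.01 − €195.80 = €247.21.
Need Q such that Q × €247.21 − €11,141,100 = €5,637,000, i.e. Q = €16,778,100 / €247.21 = 67,869.83 → 67,870.

67,870 cartridges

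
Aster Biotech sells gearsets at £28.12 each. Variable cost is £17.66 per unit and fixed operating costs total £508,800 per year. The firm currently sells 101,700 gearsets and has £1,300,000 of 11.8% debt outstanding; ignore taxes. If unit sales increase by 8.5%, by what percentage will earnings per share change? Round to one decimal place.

+22.5%

At 101,700 units, contribution = 101,700 × £10.46 = £1,063,782.00.
Subtracting fixed costs: EBIT = £1,063,782.00 − £508,800 = £554,982.00.
After interest of £153,400.00, pre-tax earnings = £401,582.00.
Degree of combined leverage = contribution ÷ (EBIT − I) = £1,063,782.00 ÷ £401,582.00 = 2.6490.
%ΔEPS = DCL × %ΔSales = 2.6490 × +8.5% = +22.5%.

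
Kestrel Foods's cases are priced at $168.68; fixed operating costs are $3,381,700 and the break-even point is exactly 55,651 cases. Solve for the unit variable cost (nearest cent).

$107.91

Contribution per unit must be FC / Q = $3,381,700 / 55,651 = $60.7662.
Hence VC = price − CM = $168.68 − $60.7662 = $107.91.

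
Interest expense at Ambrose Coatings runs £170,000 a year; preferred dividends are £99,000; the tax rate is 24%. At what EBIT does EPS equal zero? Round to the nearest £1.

£300,263

Grossing the preferred dividend up to pre-tax terms: £99,000 / (1 − 0.24) = £130,263.16.
EPS = 0 when EBIT covers interest plus the pre-tax preferred burden: £170,000 + £130,263.16 = £300,263.16.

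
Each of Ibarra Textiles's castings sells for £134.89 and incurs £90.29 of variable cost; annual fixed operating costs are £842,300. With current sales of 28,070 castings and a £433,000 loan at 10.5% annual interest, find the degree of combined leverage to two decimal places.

Contribution at this volume is 28,070 × £44.60 = £1,251,922.00.
EBIT = £1,251,922.00 − £842,300 = £409,622.00. Interest = £45,465.00.
DOL = £1,251,922.00 ÷ £409,622.00 = 3.0563; DFL = £409,622.00 ÷ £364,157.00 = 1.1248.
Combined leverage = 3.0563 × 1.1248 = 3.4377.

3.44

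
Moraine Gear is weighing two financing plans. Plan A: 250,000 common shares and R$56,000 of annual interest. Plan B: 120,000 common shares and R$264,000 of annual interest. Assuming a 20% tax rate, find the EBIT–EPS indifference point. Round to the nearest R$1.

At indifference, (EBIT − 56,000)(1 − t)/250,000 = (EBIT − 264,000)(1 − t)/120,000.
Cancelling (1 − t) and cross-multiplying: 120,000·(EBIT − 56,000) = 250,000·(EBIT − 264,000).
Solving, EBIT = (264,000·250,000 − 56,000·120,000) / (250,000 − 120,000) = 59,280,000,000 / 130,000 = 456,000.00.

R$456,000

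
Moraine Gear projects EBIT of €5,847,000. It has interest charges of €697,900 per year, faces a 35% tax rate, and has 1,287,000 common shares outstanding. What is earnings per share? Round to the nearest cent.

Interest = €697,900.00, so EBT = €5,847,000 − €697,900.00 = €5,149,100.00.
Net income = €5,149,100.00 × (1 − 0.35) = €3,346,915.00.
Per share: €3,346,915.00 / 1,287,000 shares = €2.60.

€2.60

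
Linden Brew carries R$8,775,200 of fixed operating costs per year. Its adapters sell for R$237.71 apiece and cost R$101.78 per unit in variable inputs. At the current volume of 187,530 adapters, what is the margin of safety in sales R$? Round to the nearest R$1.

R$29,231,970

Contribution margin per unit = R$237.71 − R$101.78 = R$135.93. Break-even units = R$8,775,200 ÷ R$135.93 = 64,556.76; break-even revenue = 64,556.76 × R$237.71 = R$15,345,786.74.
Current sales = 187,530 × R$237.71 = R$44,577,756.30.
Margin of safety = R$44,577,756.30 − R$15,345,786.74 = R$29,231,970.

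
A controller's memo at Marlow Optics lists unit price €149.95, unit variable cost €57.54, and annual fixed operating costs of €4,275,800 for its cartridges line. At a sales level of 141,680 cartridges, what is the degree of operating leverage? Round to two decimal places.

1.48

At 141,680 units, contribution = 141,680 × €92.41 = €13,092,648.80.
EBIT = €13,092,648.80 − €4,275,800 = €8,816,848.80.
So DOL = total CM / EBIT = €13,092,648.80 / €8,816,848.80 = 1.4850.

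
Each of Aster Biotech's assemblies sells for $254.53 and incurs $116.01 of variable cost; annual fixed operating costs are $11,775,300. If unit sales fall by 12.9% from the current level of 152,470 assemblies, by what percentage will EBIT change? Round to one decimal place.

-29.2%

Contribution at this volume is 152,470 × $138.52 = $21,120,144.40.
EBIT = $21,120,144.40 − $11,775,300 = $9,344,844.40.
So DOL = total CM / EBIT = $21,120,144.40 / $9,344,844.40 = 2.2601.
So EBIT moves 2.2601 × (-12.9%) = -29.2%.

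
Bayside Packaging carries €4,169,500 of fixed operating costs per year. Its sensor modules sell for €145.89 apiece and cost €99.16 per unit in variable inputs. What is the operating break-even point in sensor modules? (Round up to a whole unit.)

89,226 sensor modules

Each unit contributes €145.89 − €99.16 = €46.73.
Units to break even: €4,169,500 ÷ €46.73 = 89,225.34, rounded up to 89,226.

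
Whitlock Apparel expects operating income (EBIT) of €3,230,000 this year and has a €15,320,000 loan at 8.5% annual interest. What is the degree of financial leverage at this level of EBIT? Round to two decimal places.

1.68

Interest = €1,302,200.00.
DFL = EBIT ÷ (EBIT − I) = €3,230,000 ÷ (€3,230,000 − €1,302,200.00) = €3,230,000 ÷ €1,927,800.00 = 1.6755.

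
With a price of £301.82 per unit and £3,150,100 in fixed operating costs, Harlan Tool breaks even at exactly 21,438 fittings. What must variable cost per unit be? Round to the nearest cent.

At break-even, FC = Q × (P − VC), so P − VC = £3,150,100 ÷ 21,438 = £146.9400.
Variable cost per unit = £301.82 − £146.9400 = £154.88.

£154.88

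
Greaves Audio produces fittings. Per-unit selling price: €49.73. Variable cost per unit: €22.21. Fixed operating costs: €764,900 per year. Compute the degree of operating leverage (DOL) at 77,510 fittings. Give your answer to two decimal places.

1.56

Total contribution margin = 77,510 × €27.52 = €2,133,075.20.
Operating income = contribution − fixed costs = €2,133,075.20 − €764,900 = €1,368,175.20.
DOL = contribution ÷ EBIT = €2,133,075.20 ÷ €1,368,175.20 = 1.5591.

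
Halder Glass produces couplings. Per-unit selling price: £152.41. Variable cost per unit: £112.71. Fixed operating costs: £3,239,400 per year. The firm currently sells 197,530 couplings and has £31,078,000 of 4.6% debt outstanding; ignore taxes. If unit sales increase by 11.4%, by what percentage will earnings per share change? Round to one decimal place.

+28.2%

Contribution at this volume is 197,530 × £39.70 = £7,841,941.00.
Operating income = contribution − fixed costs = £7,841,941.00 − £3,239,400 = £4,602,541.00.
After interest of £1,429,588.00, pre-tax earnings = £3,172,953.00.
DCL = total CM / (EBIT − I) = £7,841,941.00 / £3,172,953.00 = 2.4715.
EPS therefore changes by 2.4715 × (+11.4%) = +28.2%.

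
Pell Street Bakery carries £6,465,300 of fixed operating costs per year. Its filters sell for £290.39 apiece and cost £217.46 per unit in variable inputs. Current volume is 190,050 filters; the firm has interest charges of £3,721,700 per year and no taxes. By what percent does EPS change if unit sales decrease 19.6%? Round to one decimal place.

At 190,050 units, contribution = 190,050 × £72.93 = £13,860,346.50.
EBIT = £13,860,346.50 − £6,465,300 = £7,395,046.50.
After interest of £3,721,700.00, pre-tax earnings = £3,673,346.50.
Degree of combined leverage = contribution ÷ (EBIT − I) = £13,860,346.50 ÷ £3,673,346.50 = 3.7732.
%ΔEPS = DCL × %ΔSales = 3.7732 × -19.6% = -74.0%.

-74.0%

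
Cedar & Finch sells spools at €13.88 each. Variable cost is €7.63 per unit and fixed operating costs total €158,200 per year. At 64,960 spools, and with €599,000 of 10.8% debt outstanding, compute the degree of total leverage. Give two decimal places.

2.22

Contribution at this volume is 64,960 × €6.25 = €406,000.00.
EBIT = €406,000.00 − €158,200 = €247,800.00. Interest = €64,692.00, so EBIT − I = €183,108.00.
DCL = contribution ÷ (EBIT − I) = €406,000.00 ÷ €183,108.00 = 2.2173.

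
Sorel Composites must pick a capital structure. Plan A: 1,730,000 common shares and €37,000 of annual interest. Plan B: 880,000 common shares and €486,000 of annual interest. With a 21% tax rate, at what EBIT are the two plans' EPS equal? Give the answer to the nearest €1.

At indifference, (EBIT − 37,000)(1 − t)/1,730,000 = (EBIT − 486,000)(1 − t)/880,000.
The (1 − t) factor cancels: (EBIT − 37,000) × 880,000 = (EBIT − 486,000) × 1,730,000.
Solving, EBIT = (486,000·1,730,000 − 37,000·880,000) / (1,730,000 − 880,000) = 808,220,000,000 / 850,000 = 950,847.06.

€950,847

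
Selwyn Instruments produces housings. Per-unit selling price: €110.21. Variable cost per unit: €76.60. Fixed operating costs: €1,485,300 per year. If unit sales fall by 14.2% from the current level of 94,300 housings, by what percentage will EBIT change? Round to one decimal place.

-26.7%

Total contribution margin = 94,300 × €33.61 = €3,169,423.00.
Subtracting fixed costs: EBIT = €3,169,423.00 − €1,485,300 = €1,684,123.00.
Degree of operating leverage = €3,169,423.00 / €1,684,123.00 = 1.8819.
So EBIT moves 1.8819 × (-14.2%) = -26.7%.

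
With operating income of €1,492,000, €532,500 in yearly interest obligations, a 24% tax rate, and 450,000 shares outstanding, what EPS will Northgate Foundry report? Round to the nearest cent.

Interest = €532,500.00, so EBT = €1,492,000 − €532,500.00 = €959,500.00.
After tax at 24%: net income = €959,500.00 × 0.76 = €729,220.00.
EPS = €729,220.00 ÷ 450,000 = €1.62.

€1.62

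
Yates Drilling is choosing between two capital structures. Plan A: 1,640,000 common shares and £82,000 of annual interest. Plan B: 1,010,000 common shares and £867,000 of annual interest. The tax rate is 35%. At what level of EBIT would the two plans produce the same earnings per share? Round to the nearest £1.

£2,125,492

At indifference, (EBIT − 82,000)(1 − t)/1,640,000 = (EBIT − 867,000)(1 − t)/1,010,000.
The (1 − t) factor cancels: (EBIT − 82,000) × 1,010,000 = (EBIT − 867,000) × 1,640,000.
Solving, EBIT = (867,000·1,640,000 − 82,000·1,010,000) / (1,640,000 − 1,010,000) = 1,339,060,000,000 / 630,000 = 2,125,492.06.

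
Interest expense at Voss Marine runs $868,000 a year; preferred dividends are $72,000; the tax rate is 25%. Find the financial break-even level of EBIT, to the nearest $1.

Grossing the preferred dividend up to pre-tax terms: $72,000 / (1 − 0.25) = $96,000.00.
EPS = 0 when EBIT covers interest plus the pre-tax preferred burden: $868,000 + $96,000.00 = $964,000.00.

$964,000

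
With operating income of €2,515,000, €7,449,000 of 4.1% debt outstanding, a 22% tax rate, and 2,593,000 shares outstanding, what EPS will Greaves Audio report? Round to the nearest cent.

Interest = €305,409.00, so EBT = €2,515,000 − €305,409.00 = €2,209,591.00.
After tax at 22%: net income = €2,209,591.00 × 0.78 = €1,723,480.98.
EPS = €1,723,480.98 ÷ 2,593,000 = €0.66.

€0.66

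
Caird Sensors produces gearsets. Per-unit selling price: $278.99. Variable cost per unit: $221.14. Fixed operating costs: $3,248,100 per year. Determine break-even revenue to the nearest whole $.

Contribution margin per unit = $278.99 − $221.14 = $57.85, a CM ratio of $57.85 ÷ $278.99 = 0.2074.
Break-even sales = FC ÷ CM ratio = $3,248,100 × $278.99 / $57.85 = $15,664,432.

$15,664,432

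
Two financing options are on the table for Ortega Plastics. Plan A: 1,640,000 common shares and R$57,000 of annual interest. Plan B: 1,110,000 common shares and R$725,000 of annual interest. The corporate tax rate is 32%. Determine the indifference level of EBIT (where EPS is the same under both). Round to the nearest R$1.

R$2,124,019

Set EPS_A = EPS_B: (EBIT − R$57,000)(1 − 0.32) ÷ 1,640,000 = (EBIT − R$725,000)(1 − 0.32) ÷ 1,110,000.
The (1 − t) factor cancels: (EBIT − 57,000) × 1,110,000 = (EBIT − 725,000) × 1,640,000.
EBIT × (1,640,000 − 1,110,000) = 725,000 × 1,640,000 − 57,000 × 1,110,000 = 1,125,730,000,000, so EBIT = 1,125,730,000,000 ÷ 530,000 = 2,124,018.87.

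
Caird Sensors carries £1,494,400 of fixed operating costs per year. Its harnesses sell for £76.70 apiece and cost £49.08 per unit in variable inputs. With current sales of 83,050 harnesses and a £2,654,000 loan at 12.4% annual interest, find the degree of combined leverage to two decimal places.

4.88

At 83,050 units, contribution = 83,050 × £27.62 = £2,293,841.00.
Subtracting fixed costs: EBIT = £2,293,841.00 − £1,494,400 = £799,441.00. Interest = £329,096.00.
DOL = £2,293,841.00 ÷ £799,441.00 = 2.8693; DFL = £799,441.00 ÷ £470,345.00 = 1.6997.
Combined leverage = 2.8693 × 1.6997 = 4.8769.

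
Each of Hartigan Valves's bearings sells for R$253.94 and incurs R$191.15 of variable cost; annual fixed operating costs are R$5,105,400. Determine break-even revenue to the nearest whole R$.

CM per unit = R$253.94 − R$191.15 = R$62.79; CM ratio = R$62.79 / R$253.94 = 0.2473.
Break-even sales = FC ÷ CM ratio = R$5,105,400 × R$253.94 / R$62.79 = R$20,647,639.

R$20,647,639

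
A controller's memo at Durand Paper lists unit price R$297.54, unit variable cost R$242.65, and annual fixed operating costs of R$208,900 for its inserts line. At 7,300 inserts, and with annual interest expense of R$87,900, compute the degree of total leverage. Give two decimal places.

Total contribution margin = 7,300 × R$54.89 = R$400,697.00.
Subtracting fixed costs: EBIT = R$400,697.00 − R$208,900 = R$191,797.00. Interest = R$87,900.00, so EBIT − I = R$103,897.00.
DCL = contribution ÷ (EBIT − I) = R$400,697.00 ÷ R$103,897.00 = 3.8567.

3.86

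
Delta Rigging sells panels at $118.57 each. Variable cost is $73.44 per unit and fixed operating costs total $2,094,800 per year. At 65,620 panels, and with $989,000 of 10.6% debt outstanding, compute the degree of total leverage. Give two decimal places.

3.89

Contribution at this volume is 65,620 × $45.13 = $2,961,430.60.
Operating income = contribution − fixed costs = $2,961,430.60 − $2,094,800 = $866,630.60. Interest = $104,834.00.
DOL = $2,961,430.60 ÷ $866,630.60 = 3.4172; DFL = $866,630.60 ÷ $761,796.60 = 1.1376.
DCL = DOL × DFL = 3.4172 × 1.1376 = 3.8874.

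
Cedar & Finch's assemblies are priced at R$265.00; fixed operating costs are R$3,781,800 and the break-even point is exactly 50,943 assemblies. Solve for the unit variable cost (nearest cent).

R$190.76

Contribution per unit must be FC / Q = R$3,781,800 / 50,943 = R$74.2359.
Variable cost per unit = R$265.00 − R$74.2359 = R$190.76.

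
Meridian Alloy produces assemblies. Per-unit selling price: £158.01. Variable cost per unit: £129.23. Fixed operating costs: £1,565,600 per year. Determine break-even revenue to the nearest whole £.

CM per unit = £158.01 − £129.23 = £28.78; CM ratio = £28.78 / £158.01 = 0.1821.
Break-even sales = FC ÷ CM ratio = £1,565,600 × £158.01 / £28.78 = £8,595,568.

£8,595,568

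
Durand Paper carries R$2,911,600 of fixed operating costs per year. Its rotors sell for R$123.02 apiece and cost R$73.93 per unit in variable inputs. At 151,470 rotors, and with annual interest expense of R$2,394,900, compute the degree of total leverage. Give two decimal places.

3.49

Contribution at this volume is 151,470 × R$49.09 = R$7,435,662.30.
EBIT = R$7,435,662.30 − R$2,911,600 = R$4,524,062.30. Interest = R$2,394,900.00, so EBIT − I = R$2,129,162.30.
Degree of total leverage = total CM / (EBIT − interest) = R$7,435,662.30 / R$2,129,162.30 = 3.4923.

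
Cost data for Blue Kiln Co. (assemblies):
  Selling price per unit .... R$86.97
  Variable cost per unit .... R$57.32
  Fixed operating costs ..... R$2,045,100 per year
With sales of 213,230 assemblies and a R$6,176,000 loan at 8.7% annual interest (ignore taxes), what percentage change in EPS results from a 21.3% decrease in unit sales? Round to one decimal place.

-36.0%

At 213,230 units, contribution = 213,230 × R$29.65 = R$6,322,269.50.
Operating income = contribution − fixed costs = R$6,322,269.50 − R$2,045,100 = R$4,277,169.50.
After interest of R$537,312.00, pre-tax earnings = R$3,739,857.50.
Degree of combined leverage = contribution ÷ (EBIT − I) = R$6,322,269.50 ÷ R$3,739,857.50 = 1.6905.
%ΔEPS = DCL × %ΔSales = 1.6905 × -21.3% = -36.0%.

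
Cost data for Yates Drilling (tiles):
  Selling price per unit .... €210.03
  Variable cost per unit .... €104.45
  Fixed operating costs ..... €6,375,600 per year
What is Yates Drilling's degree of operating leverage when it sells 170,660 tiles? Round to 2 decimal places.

Total contribution margin = 170,660 × €105.58 = €18,018,282.80.
EBIT = €18,018,282.80 − €6,375,600 = €11,642,682.80.
DOL = contribution ÷ EBIT = €18,018,282.80 ÷ €11,642,682.80 = 1.5476.

1.55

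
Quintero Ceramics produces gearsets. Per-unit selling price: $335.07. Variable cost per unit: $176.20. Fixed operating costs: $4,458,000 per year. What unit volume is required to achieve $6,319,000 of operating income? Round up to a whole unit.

67,836 gearsets

Each unit contributes $335.07 − $176.20 = $158.87.
Units = (FC + target) / CM = ($4,458,000 + $6,319,000) / $158.87 = 67,835.34, so 67,836 gearsets.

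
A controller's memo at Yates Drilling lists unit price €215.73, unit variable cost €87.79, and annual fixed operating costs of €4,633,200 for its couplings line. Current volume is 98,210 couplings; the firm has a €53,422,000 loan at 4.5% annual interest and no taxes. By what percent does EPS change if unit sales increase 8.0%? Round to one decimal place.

+18.2%

Total contribution margin = 98,210 × €127.94 = €12,564,987.40.
Subtracting fixed costs: EBIT = €12,564,987.40 − €4,633,200 = €7,931,787.40.
After interest of €2,403,990.00, pre-tax earnings = €5,527,797.40.
Degree of combined leverage = contribution ÷ (EBIT − I) = €12,564,987.40 ÷ €5,527,797.40 = 2.2731.
%ΔEPS = DCL × %ΔSales = 2.2731 × +8.0% = +18.2%.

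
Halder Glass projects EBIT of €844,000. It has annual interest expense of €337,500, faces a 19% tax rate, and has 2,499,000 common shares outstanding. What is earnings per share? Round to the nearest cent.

Pre-tax income = €844,000 − €337,500.00 = €506,500.00.
Net income = €506,500.00 × (1 − 0.19) = €410,265.00.
EPS = €410,265.00 ÷ 2,499,000 = €0.16.

€0.16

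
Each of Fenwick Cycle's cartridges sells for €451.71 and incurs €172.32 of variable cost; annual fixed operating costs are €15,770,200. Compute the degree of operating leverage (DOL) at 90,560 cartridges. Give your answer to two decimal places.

2.65

Total contribution margin = 90,560 × €279.39 = €25,301,558.40.
Subtracting fixed costs: EBIT = €25,301,558.40 − €15,770,200 = €9,531,358.40.
DOL = contribution ÷ EBIT = €25,301,558.40 ÷ €9,531,358.40 = 2.6546.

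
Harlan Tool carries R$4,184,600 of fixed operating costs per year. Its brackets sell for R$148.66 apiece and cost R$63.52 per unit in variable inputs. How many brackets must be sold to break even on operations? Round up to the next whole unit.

Each unit contributes R$148.66 − R$63.52 = R$85.14.
Break-even volume = fixed costs ÷ CM per unit = R$4,184,600 ÷ R$85.14 = 49,149.64, so 49,150 brackets.

49,150 brackets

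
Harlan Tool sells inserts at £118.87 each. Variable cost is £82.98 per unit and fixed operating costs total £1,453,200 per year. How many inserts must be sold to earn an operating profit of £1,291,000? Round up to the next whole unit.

76,462 inserts

Unit CM = price − variable cost = £118.87 − £82.98 = £35.89.
Units = (FC + target) / CM = (£1,453,200 + £1,291,000) / £35.89 = 76,461.41, so 76,462 inserts.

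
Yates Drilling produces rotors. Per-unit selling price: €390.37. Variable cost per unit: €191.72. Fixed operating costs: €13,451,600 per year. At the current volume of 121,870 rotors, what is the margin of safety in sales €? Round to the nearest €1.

Unit CM = price − variable cost = €390.37 − €191.72 = €198.65. Break-even units = €13,451,600 ÷ €198.65 = 67,715.08; break-even revenue = 67,715.08 × €390.37 = €26,433,934.52.
Actual sales revenue = 121,870 × €390.37 = €47,574,391.90.
Margin of safety = €47,574,391.90 − €26,433,934.52 = €21,140,457.

€21,140,457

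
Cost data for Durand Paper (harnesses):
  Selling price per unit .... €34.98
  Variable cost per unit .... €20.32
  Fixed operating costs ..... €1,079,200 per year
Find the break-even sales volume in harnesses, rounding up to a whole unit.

Each unit contributes €34.98 − €20.32 = €14.66.
Break-even volume = fixed costs ÷ CM per unit = €1,079,200 ÷ €14.66 = 73,615.28, so 73,616 harnesses.

73,616 harnesses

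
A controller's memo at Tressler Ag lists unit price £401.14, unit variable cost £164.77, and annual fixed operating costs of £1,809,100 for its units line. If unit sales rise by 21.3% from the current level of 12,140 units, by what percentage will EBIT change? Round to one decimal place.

Total contribution margin = 12,140 × £236.37 = £2,869,531.80.
EBIT = £2,869,531.80 − £1,809,100 = £1,060,431.80.
So DOL = total CM / EBIT = £2,869,531.80 / £1,060,431.80 = 2.7060.
So EBIT moves 2.7060 × (+21.3%) = +57.6%.

+57.6%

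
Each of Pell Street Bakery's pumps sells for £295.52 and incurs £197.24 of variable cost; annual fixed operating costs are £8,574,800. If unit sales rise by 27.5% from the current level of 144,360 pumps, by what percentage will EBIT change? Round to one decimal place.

+69.5%

Contribution at this volume is 144,360 × £98.28 = £14,187,700.80.
EBIT = £14,187,700.80 − £8,574,800 = £5,612,900.80.
DOL = contribution ÷ EBIT = £14,187,700.80 ÷ £5,612,900.80 = 2.5277.
%ΔEBIT = DOL × %ΔSales = 2.5277 × +27.5% = +69.5%.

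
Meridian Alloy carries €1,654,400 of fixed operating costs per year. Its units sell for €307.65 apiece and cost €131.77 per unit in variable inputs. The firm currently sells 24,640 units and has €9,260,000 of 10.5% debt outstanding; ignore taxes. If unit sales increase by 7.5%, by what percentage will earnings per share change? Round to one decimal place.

+19.0%

Total contribution margin = 24,640 × €175.88 = €4,333,683.20.
Operating income = contribution − fixed costs = €4,333,683.20 − €1,654,400 = €2,679,283.20.
Interest = €972,300.00, so EBIT − I = €1,706,983.20.
Degree of combined leverage = contribution ÷ (EBIT − I) = €4,333,683.20 ÷ €1,706,983.20 = 2.5388.
%ΔEPS = DCL × %ΔSales = 2.5388 × +7.5% = +19.0%.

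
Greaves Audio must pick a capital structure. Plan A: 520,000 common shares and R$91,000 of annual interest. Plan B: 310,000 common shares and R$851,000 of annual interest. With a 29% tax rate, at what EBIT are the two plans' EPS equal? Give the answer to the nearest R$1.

R$1,972,905

Set EPS_A = EPS_B: (EBIT − R$91,000)(1 − 0.29) ÷ 520,000 = (EBIT − R$851,000)(1 − 0.29) ÷ 310,000.
The (1 − t) factor cancels: (EBIT − 91,000) × 310,000 = (EBIT − 851,000) × 520,000.
Solving, EBIT = (851,000·520,000 − 91,000·310,000) / (520,000 − 310,000) = 414,310,000,000 / 210,000 = 1,972,904.76.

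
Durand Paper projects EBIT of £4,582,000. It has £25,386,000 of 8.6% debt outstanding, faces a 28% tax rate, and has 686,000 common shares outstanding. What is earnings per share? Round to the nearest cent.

£2.52

Pre-tax income = £4,582,000 − £2,183,196.00 = £2,398,804.00.
After tax at 28%: net income = £2,398,804.00 × 0.72 = £1,727,138.88.
Per share: £1,727,138.88 / 686,000 shares = £2.52.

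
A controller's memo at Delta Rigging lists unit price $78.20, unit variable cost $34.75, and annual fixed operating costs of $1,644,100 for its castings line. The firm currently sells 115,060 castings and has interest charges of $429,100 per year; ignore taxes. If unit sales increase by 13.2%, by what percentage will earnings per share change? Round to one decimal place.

At 115,060 units, contribution = 115,060 × $43.45 = $4,999,357.00.
Subtracting fixed costs: EBIT = $4,999,357.00 − $1,644,100 = $3,355,257.00.
Interest = $429,100.00, so EBIT − I = $2,926,157.00.
DCL = total CM / (EBIT − I) = $4,999,357.00 / $2,926,157.00 = 1.7085.
EPS therefore changes by 1.7085 × (+13.2%) = +22.6%.

+22.6%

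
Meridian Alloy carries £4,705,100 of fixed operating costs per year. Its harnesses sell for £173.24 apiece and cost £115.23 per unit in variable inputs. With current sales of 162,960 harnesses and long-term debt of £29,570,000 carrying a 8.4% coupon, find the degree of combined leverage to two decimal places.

4.17

Total contribution margin = 162,960 × £58.01 = £9,453,309.60.
Operating income = contribution − fixed costs = £9,453,309.60 − £4,705,100 = £4,748,209.60. Interest = £2,483,880.00, so EBIT − I = £2,264,329.60.
Degree of total leverage = total CM / (EBIT − interest) = £9,453,309.60 / £2,264,329.60 = 4.1749.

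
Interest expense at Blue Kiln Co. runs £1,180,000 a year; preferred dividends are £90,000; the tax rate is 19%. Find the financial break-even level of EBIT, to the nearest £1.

Grossing the preferred dividend up to pre-tax terms: £90,000 / (1 − 0.19) = £111,111.11.
Financial break-even EBIT = interest + D_p ÷ (1 − t) = £1,180,000 + £111,111.11 = £1,291,111.11.

£1,291,111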